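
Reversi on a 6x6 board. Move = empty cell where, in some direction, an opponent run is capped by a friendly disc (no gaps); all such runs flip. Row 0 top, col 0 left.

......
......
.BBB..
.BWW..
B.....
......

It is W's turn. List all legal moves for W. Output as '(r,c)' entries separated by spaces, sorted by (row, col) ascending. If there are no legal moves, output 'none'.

Answer: (1,0) (1,1) (1,2) (1,3) (1,4) (3,0)

Derivation:
(1,0): flips 1 -> legal
(1,1): flips 1 -> legal
(1,2): flips 1 -> legal
(1,3): flips 1 -> legal
(1,4): flips 1 -> legal
(2,0): no bracket -> illegal
(2,4): no bracket -> illegal
(3,0): flips 1 -> legal
(3,4): no bracket -> illegal
(4,1): no bracket -> illegal
(4,2): no bracket -> illegal
(5,0): no bracket -> illegal
(5,1): no bracket -> illegal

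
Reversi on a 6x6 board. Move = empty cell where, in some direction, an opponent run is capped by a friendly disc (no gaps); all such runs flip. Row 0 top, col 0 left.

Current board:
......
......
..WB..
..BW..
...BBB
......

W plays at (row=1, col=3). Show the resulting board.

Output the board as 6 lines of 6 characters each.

Place W at (1,3); scan 8 dirs for brackets.
Dir NW: first cell '.' (not opp) -> no flip
Dir N: first cell '.' (not opp) -> no flip
Dir NE: first cell '.' (not opp) -> no flip
Dir W: first cell '.' (not opp) -> no flip
Dir E: first cell '.' (not opp) -> no flip
Dir SW: first cell 'W' (not opp) -> no flip
Dir S: opp run (2,3) capped by W -> flip
Dir SE: first cell '.' (not opp) -> no flip
All flips: (2,3)

Answer: ......
...W..
..WW..
..BW..
...BBB
......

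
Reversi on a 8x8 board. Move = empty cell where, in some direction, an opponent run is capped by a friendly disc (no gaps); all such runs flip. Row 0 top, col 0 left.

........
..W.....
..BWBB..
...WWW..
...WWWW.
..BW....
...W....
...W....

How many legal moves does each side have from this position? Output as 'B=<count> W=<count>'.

-- B to move --
(0,1): no bracket -> illegal
(0,2): flips 1 -> legal
(0,3): no bracket -> illegal
(1,1): no bracket -> illegal
(1,3): no bracket -> illegal
(1,4): no bracket -> illegal
(2,1): no bracket -> illegal
(2,6): no bracket -> illegal
(3,2): no bracket -> illegal
(3,6): no bracket -> illegal
(3,7): no bracket -> illegal
(4,2): flips 1 -> legal
(4,7): no bracket -> illegal
(5,4): flips 3 -> legal
(5,5): flips 4 -> legal
(5,6): no bracket -> illegal
(5,7): flips 2 -> legal
(6,2): no bracket -> illegal
(6,4): no bracket -> illegal
(7,2): no bracket -> illegal
(7,4): flips 1 -> legal
B mobility = 6
-- W to move --
(1,1): flips 1 -> legal
(1,3): flips 1 -> legal
(1,4): flips 1 -> legal
(1,5): flips 2 -> legal
(1,6): flips 1 -> legal
(2,1): flips 1 -> legal
(2,6): flips 2 -> legal
(3,1): no bracket -> illegal
(3,2): flips 1 -> legal
(3,6): no bracket -> illegal
(4,1): flips 1 -> legal
(4,2): no bracket -> illegal
(5,1): flips 1 -> legal
(6,1): flips 1 -> legal
(6,2): no bracket -> illegal
W mobility = 11

Answer: B=6 W=11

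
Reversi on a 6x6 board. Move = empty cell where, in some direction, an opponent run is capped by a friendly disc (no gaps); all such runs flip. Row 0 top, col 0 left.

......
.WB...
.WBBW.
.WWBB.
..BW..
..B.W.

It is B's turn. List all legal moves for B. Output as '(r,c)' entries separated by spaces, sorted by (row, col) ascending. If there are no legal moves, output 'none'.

(0,0): flips 1 -> legal
(0,1): no bracket -> illegal
(0,2): no bracket -> illegal
(1,0): flips 1 -> legal
(1,3): no bracket -> illegal
(1,4): flips 1 -> legal
(1,5): flips 1 -> legal
(2,0): flips 2 -> legal
(2,5): flips 1 -> legal
(3,0): flips 3 -> legal
(3,5): no bracket -> illegal
(4,0): flips 1 -> legal
(4,1): flips 1 -> legal
(4,4): flips 1 -> legal
(4,5): no bracket -> illegal
(5,3): flips 1 -> legal
(5,5): no bracket -> illegal

Answer: (0,0) (1,0) (1,4) (1,5) (2,0) (2,5) (3,0) (4,0) (4,1) (4,4) (5,3)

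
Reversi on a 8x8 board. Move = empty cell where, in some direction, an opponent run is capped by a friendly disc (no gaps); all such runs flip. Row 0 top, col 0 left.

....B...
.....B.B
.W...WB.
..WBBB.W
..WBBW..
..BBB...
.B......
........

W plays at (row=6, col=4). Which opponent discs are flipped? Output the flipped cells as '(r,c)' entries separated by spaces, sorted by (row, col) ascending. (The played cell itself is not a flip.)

Answer: (5,3)

Derivation:
Dir NW: opp run (5,3) capped by W -> flip
Dir N: opp run (5,4) (4,4) (3,4), next='.' -> no flip
Dir NE: first cell '.' (not opp) -> no flip
Dir W: first cell '.' (not opp) -> no flip
Dir E: first cell '.' (not opp) -> no flip
Dir SW: first cell '.' (not opp) -> no flip
Dir S: first cell '.' (not opp) -> no flip
Dir SE: first cell '.' (not opp) -> no flip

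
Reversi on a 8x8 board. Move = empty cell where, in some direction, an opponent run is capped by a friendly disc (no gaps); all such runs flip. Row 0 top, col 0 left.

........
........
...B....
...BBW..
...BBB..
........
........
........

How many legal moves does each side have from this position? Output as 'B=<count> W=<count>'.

Answer: B=3 W=3

Derivation:
-- B to move --
(2,4): no bracket -> illegal
(2,5): flips 1 -> legal
(2,6): flips 1 -> legal
(3,6): flips 1 -> legal
(4,6): no bracket -> illegal
B mobility = 3
-- W to move --
(1,2): no bracket -> illegal
(1,3): no bracket -> illegal
(1,4): no bracket -> illegal
(2,2): no bracket -> illegal
(2,4): no bracket -> illegal
(2,5): no bracket -> illegal
(3,2): flips 2 -> legal
(3,6): no bracket -> illegal
(4,2): no bracket -> illegal
(4,6): no bracket -> illegal
(5,2): no bracket -> illegal
(5,3): flips 1 -> legal
(5,4): no bracket -> illegal
(5,5): flips 1 -> legal
(5,6): no bracket -> illegal
W mobility = 3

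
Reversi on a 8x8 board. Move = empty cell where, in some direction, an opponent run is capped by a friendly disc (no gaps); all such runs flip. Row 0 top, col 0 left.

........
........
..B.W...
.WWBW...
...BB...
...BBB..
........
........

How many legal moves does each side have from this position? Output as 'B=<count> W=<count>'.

-- B to move --
(1,3): no bracket -> illegal
(1,4): flips 2 -> legal
(1,5): flips 1 -> legal
(2,0): no bracket -> illegal
(2,1): flips 1 -> legal
(2,3): no bracket -> illegal
(2,5): flips 1 -> legal
(3,0): flips 2 -> legal
(3,5): flips 1 -> legal
(4,0): flips 1 -> legal
(4,1): no bracket -> illegal
(4,2): flips 1 -> legal
(4,5): no bracket -> illegal
B mobility = 8
-- W to move --
(1,1): no bracket -> illegal
(1,2): flips 1 -> legal
(1,3): flips 1 -> legal
(2,1): no bracket -> illegal
(2,3): no bracket -> illegal
(3,5): no bracket -> illegal
(4,2): flips 1 -> legal
(4,5): no bracket -> illegal
(4,6): no bracket -> illegal
(5,2): flips 1 -> legal
(5,6): no bracket -> illegal
(6,2): no bracket -> illegal
(6,3): no bracket -> illegal
(6,4): flips 2 -> legal
(6,5): flips 2 -> legal
(6,6): no bracket -> illegal
W mobility = 6

Answer: B=8 W=6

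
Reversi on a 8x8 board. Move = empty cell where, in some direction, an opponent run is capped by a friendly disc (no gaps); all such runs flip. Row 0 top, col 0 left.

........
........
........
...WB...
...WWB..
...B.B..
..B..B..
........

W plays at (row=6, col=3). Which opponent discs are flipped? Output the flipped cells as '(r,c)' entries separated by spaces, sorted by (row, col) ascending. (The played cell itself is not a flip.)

Dir NW: first cell '.' (not opp) -> no flip
Dir N: opp run (5,3) capped by W -> flip
Dir NE: first cell '.' (not opp) -> no flip
Dir W: opp run (6,2), next='.' -> no flip
Dir E: first cell '.' (not opp) -> no flip
Dir SW: first cell '.' (not opp) -> no flip
Dir S: first cell '.' (not opp) -> no flip
Dir SE: first cell '.' (not opp) -> no flip

Answer: (5,3)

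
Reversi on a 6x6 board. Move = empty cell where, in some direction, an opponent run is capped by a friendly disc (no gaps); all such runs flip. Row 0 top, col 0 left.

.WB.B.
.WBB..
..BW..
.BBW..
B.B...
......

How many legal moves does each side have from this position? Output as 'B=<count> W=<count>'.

Answer: B=8 W=6

Derivation:
-- B to move --
(0,0): flips 2 -> legal
(1,0): flips 1 -> legal
(1,4): flips 1 -> legal
(2,0): flips 1 -> legal
(2,1): no bracket -> illegal
(2,4): flips 2 -> legal
(3,4): flips 2 -> legal
(4,3): flips 2 -> legal
(4,4): flips 1 -> legal
B mobility = 8
-- W to move --
(0,3): flips 2 -> legal
(0,5): no bracket -> illegal
(1,4): flips 2 -> legal
(1,5): no bracket -> illegal
(2,0): no bracket -> illegal
(2,1): flips 1 -> legal
(2,4): no bracket -> illegal
(3,0): flips 2 -> legal
(4,1): flips 1 -> legal
(4,3): no bracket -> illegal
(5,0): no bracket -> illegal
(5,1): flips 1 -> legal
(5,2): no bracket -> illegal
(5,3): no bracket -> illegal
W mobility = 6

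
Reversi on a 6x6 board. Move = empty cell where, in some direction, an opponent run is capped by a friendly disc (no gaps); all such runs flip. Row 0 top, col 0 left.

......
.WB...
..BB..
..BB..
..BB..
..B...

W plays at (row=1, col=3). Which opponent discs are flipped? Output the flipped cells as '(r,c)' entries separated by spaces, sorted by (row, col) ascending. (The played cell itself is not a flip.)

Answer: (1,2)

Derivation:
Dir NW: first cell '.' (not opp) -> no flip
Dir N: first cell '.' (not opp) -> no flip
Dir NE: first cell '.' (not opp) -> no flip
Dir W: opp run (1,2) capped by W -> flip
Dir E: first cell '.' (not opp) -> no flip
Dir SW: opp run (2,2), next='.' -> no flip
Dir S: opp run (2,3) (3,3) (4,3), next='.' -> no flip
Dir SE: first cell '.' (not opp) -> no flip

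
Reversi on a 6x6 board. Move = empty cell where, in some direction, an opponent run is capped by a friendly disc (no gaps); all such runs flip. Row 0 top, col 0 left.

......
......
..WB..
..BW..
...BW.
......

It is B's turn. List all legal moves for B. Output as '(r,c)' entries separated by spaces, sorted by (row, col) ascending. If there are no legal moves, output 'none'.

(1,1): no bracket -> illegal
(1,2): flips 1 -> legal
(1,3): no bracket -> illegal
(2,1): flips 1 -> legal
(2,4): no bracket -> illegal
(3,1): no bracket -> illegal
(3,4): flips 1 -> legal
(3,5): no bracket -> illegal
(4,2): no bracket -> illegal
(4,5): flips 1 -> legal
(5,3): no bracket -> illegal
(5,4): no bracket -> illegal
(5,5): no bracket -> illegal

Answer: (1,2) (2,1) (3,4) (4,5)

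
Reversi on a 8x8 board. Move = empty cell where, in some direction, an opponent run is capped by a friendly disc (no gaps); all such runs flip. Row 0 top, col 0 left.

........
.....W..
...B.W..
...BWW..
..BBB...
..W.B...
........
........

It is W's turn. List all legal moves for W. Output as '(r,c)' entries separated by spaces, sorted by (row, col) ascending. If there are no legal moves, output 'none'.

Answer: (1,2) (3,2) (5,3) (6,4)

Derivation:
(1,2): flips 1 -> legal
(1,3): no bracket -> illegal
(1,4): no bracket -> illegal
(2,2): no bracket -> illegal
(2,4): no bracket -> illegal
(3,1): no bracket -> illegal
(3,2): flips 2 -> legal
(4,1): no bracket -> illegal
(4,5): no bracket -> illegal
(5,1): no bracket -> illegal
(5,3): flips 1 -> legal
(5,5): no bracket -> illegal
(6,3): no bracket -> illegal
(6,4): flips 2 -> legal
(6,5): no bracket -> illegal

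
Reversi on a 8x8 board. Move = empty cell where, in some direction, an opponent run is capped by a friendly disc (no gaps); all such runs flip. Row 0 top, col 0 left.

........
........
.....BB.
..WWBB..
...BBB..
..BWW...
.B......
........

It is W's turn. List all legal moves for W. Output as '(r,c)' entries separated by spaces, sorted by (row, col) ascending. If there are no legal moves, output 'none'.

(1,4): no bracket -> illegal
(1,5): no bracket -> illegal
(1,6): no bracket -> illegal
(1,7): flips 3 -> legal
(2,3): no bracket -> illegal
(2,4): flips 2 -> legal
(2,7): no bracket -> illegal
(3,6): flips 3 -> legal
(3,7): no bracket -> illegal
(4,1): no bracket -> illegal
(4,2): no bracket -> illegal
(4,6): no bracket -> illegal
(5,0): no bracket -> illegal
(5,1): flips 1 -> legal
(5,5): flips 1 -> legal
(5,6): no bracket -> illegal
(6,0): no bracket -> illegal
(6,2): no bracket -> illegal
(6,3): no bracket -> illegal
(7,0): no bracket -> illegal
(7,1): no bracket -> illegal
(7,2): no bracket -> illegal

Answer: (1,7) (2,4) (3,6) (5,1) (5,5)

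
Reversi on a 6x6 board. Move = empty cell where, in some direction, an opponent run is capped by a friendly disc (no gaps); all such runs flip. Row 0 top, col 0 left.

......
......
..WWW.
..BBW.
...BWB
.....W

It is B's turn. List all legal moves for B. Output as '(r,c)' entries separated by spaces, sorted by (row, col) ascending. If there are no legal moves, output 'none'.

Answer: (1,1) (1,2) (1,3) (1,4) (1,5) (2,5) (3,5)

Derivation:
(1,1): flips 1 -> legal
(1,2): flips 3 -> legal
(1,3): flips 1 -> legal
(1,4): flips 1 -> legal
(1,5): flips 1 -> legal
(2,1): no bracket -> illegal
(2,5): flips 1 -> legal
(3,1): no bracket -> illegal
(3,5): flips 1 -> legal
(5,3): no bracket -> illegal
(5,4): no bracket -> illegal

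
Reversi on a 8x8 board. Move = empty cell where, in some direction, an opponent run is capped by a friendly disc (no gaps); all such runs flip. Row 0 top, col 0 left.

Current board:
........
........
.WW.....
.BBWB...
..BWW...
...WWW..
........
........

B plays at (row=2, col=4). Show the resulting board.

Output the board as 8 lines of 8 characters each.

Answer: ........
........
.WW.B...
.BBBB...
..BWW...
...WWW..
........
........

Derivation:
Place B at (2,4); scan 8 dirs for brackets.
Dir NW: first cell '.' (not opp) -> no flip
Dir N: first cell '.' (not opp) -> no flip
Dir NE: first cell '.' (not opp) -> no flip
Dir W: first cell '.' (not opp) -> no flip
Dir E: first cell '.' (not opp) -> no flip
Dir SW: opp run (3,3) capped by B -> flip
Dir S: first cell 'B' (not opp) -> no flip
Dir SE: first cell '.' (not opp) -> no flip
All flips: (3,3)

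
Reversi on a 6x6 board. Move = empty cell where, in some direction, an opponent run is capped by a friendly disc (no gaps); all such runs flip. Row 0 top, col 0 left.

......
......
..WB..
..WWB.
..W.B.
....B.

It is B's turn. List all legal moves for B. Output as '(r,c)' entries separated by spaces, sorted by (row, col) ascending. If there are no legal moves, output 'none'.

Answer: (1,1) (2,1) (3,1) (4,1) (4,3)

Derivation:
(1,1): flips 2 -> legal
(1,2): no bracket -> illegal
(1,3): no bracket -> illegal
(2,1): flips 1 -> legal
(2,4): no bracket -> illegal
(3,1): flips 2 -> legal
(4,1): flips 1 -> legal
(4,3): flips 1 -> legal
(5,1): no bracket -> illegal
(5,2): no bracket -> illegal
(5,3): no bracket -> illegal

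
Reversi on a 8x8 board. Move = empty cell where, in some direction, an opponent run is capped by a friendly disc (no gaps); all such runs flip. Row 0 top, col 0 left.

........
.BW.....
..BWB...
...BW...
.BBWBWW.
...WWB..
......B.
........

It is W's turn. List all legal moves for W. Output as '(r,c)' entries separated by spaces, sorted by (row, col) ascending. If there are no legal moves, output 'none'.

(0,0): no bracket -> illegal
(0,1): no bracket -> illegal
(0,2): no bracket -> illegal
(1,0): flips 1 -> legal
(1,3): no bracket -> illegal
(1,4): flips 1 -> legal
(1,5): no bracket -> illegal
(2,0): no bracket -> illegal
(2,1): flips 1 -> legal
(2,5): flips 1 -> legal
(3,0): no bracket -> illegal
(3,1): flips 1 -> legal
(3,2): flips 2 -> legal
(3,5): flips 1 -> legal
(4,0): flips 2 -> legal
(5,0): no bracket -> illegal
(5,1): no bracket -> illegal
(5,2): no bracket -> illegal
(5,6): flips 1 -> legal
(5,7): no bracket -> illegal
(6,4): flips 1 -> legal
(6,5): flips 1 -> legal
(6,7): no bracket -> illegal
(7,5): no bracket -> illegal
(7,6): no bracket -> illegal
(7,7): no bracket -> illegal

Answer: (1,0) (1,4) (2,1) (2,5) (3,1) (3,2) (3,5) (4,0) (5,6) (6,4) (6,5)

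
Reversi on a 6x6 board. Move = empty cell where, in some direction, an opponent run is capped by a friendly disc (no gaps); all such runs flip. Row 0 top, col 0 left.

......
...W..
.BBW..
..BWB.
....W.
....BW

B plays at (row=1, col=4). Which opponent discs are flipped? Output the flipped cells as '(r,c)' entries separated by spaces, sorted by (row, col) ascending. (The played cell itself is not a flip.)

Answer: (2,3)

Derivation:
Dir NW: first cell '.' (not opp) -> no flip
Dir N: first cell '.' (not opp) -> no flip
Dir NE: first cell '.' (not opp) -> no flip
Dir W: opp run (1,3), next='.' -> no flip
Dir E: first cell '.' (not opp) -> no flip
Dir SW: opp run (2,3) capped by B -> flip
Dir S: first cell '.' (not opp) -> no flip
Dir SE: first cell '.' (not opp) -> no flip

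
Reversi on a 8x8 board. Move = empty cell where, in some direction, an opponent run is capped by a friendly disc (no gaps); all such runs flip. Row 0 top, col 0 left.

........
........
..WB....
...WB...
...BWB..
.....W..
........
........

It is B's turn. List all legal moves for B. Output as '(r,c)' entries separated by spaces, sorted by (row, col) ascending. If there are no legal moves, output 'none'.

Answer: (2,1) (3,2) (5,4) (6,5)

Derivation:
(1,1): no bracket -> illegal
(1,2): no bracket -> illegal
(1,3): no bracket -> illegal
(2,1): flips 1 -> legal
(2,4): no bracket -> illegal
(3,1): no bracket -> illegal
(3,2): flips 1 -> legal
(3,5): no bracket -> illegal
(4,2): no bracket -> illegal
(4,6): no bracket -> illegal
(5,3): no bracket -> illegal
(5,4): flips 1 -> legal
(5,6): no bracket -> illegal
(6,4): no bracket -> illegal
(6,5): flips 1 -> legal
(6,6): no bracket -> illegal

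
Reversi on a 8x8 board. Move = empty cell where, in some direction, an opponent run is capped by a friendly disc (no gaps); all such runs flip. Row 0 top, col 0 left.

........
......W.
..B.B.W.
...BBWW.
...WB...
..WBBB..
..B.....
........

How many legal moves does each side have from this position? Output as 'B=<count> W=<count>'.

-- B to move --
(0,5): no bracket -> illegal
(0,6): no bracket -> illegal
(0,7): no bracket -> illegal
(1,5): no bracket -> illegal
(1,7): flips 2 -> legal
(2,5): no bracket -> illegal
(2,7): no bracket -> illegal
(3,2): flips 1 -> legal
(3,7): flips 2 -> legal
(4,1): no bracket -> illegal
(4,2): flips 2 -> legal
(4,5): no bracket -> illegal
(4,6): flips 1 -> legal
(4,7): no bracket -> illegal
(5,1): flips 1 -> legal
(6,1): flips 2 -> legal
(6,3): no bracket -> illegal
B mobility = 7
-- W to move --
(1,1): no bracket -> illegal
(1,2): no bracket -> illegal
(1,3): flips 1 -> legal
(1,4): no bracket -> illegal
(1,5): no bracket -> illegal
(2,1): no bracket -> illegal
(2,3): flips 1 -> legal
(2,5): flips 1 -> legal
(3,1): no bracket -> illegal
(3,2): flips 2 -> legal
(4,2): no bracket -> illegal
(4,5): flips 1 -> legal
(4,6): no bracket -> illegal
(5,1): no bracket -> illegal
(5,6): flips 3 -> legal
(6,1): no bracket -> illegal
(6,3): flips 1 -> legal
(6,4): no bracket -> illegal
(6,5): flips 1 -> legal
(6,6): no bracket -> illegal
(7,1): flips 3 -> legal
(7,2): flips 1 -> legal
(7,3): no bracket -> illegal
W mobility = 10

Answer: B=7 W=10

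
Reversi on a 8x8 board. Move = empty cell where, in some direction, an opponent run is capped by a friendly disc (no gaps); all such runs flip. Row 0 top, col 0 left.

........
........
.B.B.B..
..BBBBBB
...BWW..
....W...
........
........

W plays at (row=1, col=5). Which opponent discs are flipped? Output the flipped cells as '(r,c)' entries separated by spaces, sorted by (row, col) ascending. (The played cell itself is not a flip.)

Answer: (2,5) (3,5)

Derivation:
Dir NW: first cell '.' (not opp) -> no flip
Dir N: first cell '.' (not opp) -> no flip
Dir NE: first cell '.' (not opp) -> no flip
Dir W: first cell '.' (not opp) -> no flip
Dir E: first cell '.' (not opp) -> no flip
Dir SW: first cell '.' (not opp) -> no flip
Dir S: opp run (2,5) (3,5) capped by W -> flip
Dir SE: first cell '.' (not opp) -> no flip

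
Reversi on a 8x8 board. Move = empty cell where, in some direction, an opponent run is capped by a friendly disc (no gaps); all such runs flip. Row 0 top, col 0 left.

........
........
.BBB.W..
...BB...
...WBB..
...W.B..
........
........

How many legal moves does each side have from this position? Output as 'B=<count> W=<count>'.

Answer: B=5 W=3

Derivation:
-- B to move --
(1,4): no bracket -> illegal
(1,5): no bracket -> illegal
(1,6): flips 1 -> legal
(2,4): no bracket -> illegal
(2,6): no bracket -> illegal
(3,2): no bracket -> illegal
(3,5): no bracket -> illegal
(3,6): no bracket -> illegal
(4,2): flips 1 -> legal
(5,2): flips 1 -> legal
(5,4): no bracket -> illegal
(6,2): flips 1 -> legal
(6,3): flips 2 -> legal
(6,4): no bracket -> illegal
B mobility = 5
-- W to move --
(1,0): no bracket -> illegal
(1,1): no bracket -> illegal
(1,2): no bracket -> illegal
(1,3): flips 2 -> legal
(1,4): no bracket -> illegal
(2,0): no bracket -> illegal
(2,4): no bracket -> illegal
(3,0): no bracket -> illegal
(3,1): no bracket -> illegal
(3,2): no bracket -> illegal
(3,5): flips 1 -> legal
(3,6): no bracket -> illegal
(4,2): no bracket -> illegal
(4,6): flips 2 -> legal
(5,4): no bracket -> illegal
(5,6): no bracket -> illegal
(6,4): no bracket -> illegal
(6,5): no bracket -> illegal
(6,6): no bracket -> illegal
W mobility = 3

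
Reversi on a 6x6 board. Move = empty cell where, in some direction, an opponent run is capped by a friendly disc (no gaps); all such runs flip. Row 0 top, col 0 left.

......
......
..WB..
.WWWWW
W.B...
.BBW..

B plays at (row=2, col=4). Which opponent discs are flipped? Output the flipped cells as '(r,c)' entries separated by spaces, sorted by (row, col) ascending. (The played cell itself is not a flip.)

Dir NW: first cell '.' (not opp) -> no flip
Dir N: first cell '.' (not opp) -> no flip
Dir NE: first cell '.' (not opp) -> no flip
Dir W: first cell 'B' (not opp) -> no flip
Dir E: first cell '.' (not opp) -> no flip
Dir SW: opp run (3,3) capped by B -> flip
Dir S: opp run (3,4), next='.' -> no flip
Dir SE: opp run (3,5), next=edge -> no flip

Answer: (3,3)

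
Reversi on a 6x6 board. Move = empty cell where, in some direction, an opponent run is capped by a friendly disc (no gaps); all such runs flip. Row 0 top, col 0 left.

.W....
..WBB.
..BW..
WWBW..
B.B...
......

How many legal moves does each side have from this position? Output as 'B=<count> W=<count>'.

-- B to move --
(0,0): no bracket -> illegal
(0,2): flips 1 -> legal
(0,3): no bracket -> illegal
(1,0): no bracket -> illegal
(1,1): flips 1 -> legal
(2,0): flips 2 -> legal
(2,1): no bracket -> illegal
(2,4): flips 2 -> legal
(3,4): flips 1 -> legal
(4,1): no bracket -> illegal
(4,3): flips 2 -> legal
(4,4): flips 1 -> legal
B mobility = 7
-- W to move --
(0,2): no bracket -> illegal
(0,3): flips 1 -> legal
(0,4): flips 2 -> legal
(0,5): flips 1 -> legal
(1,1): flips 1 -> legal
(1,5): flips 2 -> legal
(2,1): flips 1 -> legal
(2,4): no bracket -> illegal
(2,5): no bracket -> illegal
(4,1): flips 1 -> legal
(4,3): no bracket -> illegal
(5,0): flips 1 -> legal
(5,1): flips 1 -> legal
(5,2): flips 3 -> legal
(5,3): flips 1 -> legal
W mobility = 11

Answer: B=7 W=11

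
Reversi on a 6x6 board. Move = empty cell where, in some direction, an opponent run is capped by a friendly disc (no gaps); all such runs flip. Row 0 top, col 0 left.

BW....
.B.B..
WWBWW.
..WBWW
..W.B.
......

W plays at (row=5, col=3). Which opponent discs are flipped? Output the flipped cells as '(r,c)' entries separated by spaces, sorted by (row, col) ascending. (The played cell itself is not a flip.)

Dir NW: first cell 'W' (not opp) -> no flip
Dir N: first cell '.' (not opp) -> no flip
Dir NE: opp run (4,4) capped by W -> flip
Dir W: first cell '.' (not opp) -> no flip
Dir E: first cell '.' (not opp) -> no flip
Dir SW: edge -> no flip
Dir S: edge -> no flip
Dir SE: edge -> no flip

Answer: (4,4)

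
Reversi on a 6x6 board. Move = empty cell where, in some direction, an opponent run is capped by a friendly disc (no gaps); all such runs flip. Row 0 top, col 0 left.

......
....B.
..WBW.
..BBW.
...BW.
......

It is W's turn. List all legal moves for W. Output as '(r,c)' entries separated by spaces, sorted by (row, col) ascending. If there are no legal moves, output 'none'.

Answer: (0,4) (1,2) (3,1) (4,2) (5,2)

Derivation:
(0,3): no bracket -> illegal
(0,4): flips 1 -> legal
(0,5): no bracket -> illegal
(1,2): flips 1 -> legal
(1,3): no bracket -> illegal
(1,5): no bracket -> illegal
(2,1): no bracket -> illegal
(2,5): no bracket -> illegal
(3,1): flips 2 -> legal
(4,1): no bracket -> illegal
(4,2): flips 3 -> legal
(5,2): flips 1 -> legal
(5,3): no bracket -> illegal
(5,4): no bracket -> illegal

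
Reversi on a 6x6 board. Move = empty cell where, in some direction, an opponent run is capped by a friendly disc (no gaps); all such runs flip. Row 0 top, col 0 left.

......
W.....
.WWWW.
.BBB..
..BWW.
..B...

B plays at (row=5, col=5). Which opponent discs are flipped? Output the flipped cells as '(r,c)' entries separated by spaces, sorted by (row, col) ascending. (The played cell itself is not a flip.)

Answer: (4,4)

Derivation:
Dir NW: opp run (4,4) capped by B -> flip
Dir N: first cell '.' (not opp) -> no flip
Dir NE: edge -> no flip
Dir W: first cell '.' (not opp) -> no flip
Dir E: edge -> no flip
Dir SW: edge -> no flip
Dir S: edge -> no flip
Dir SE: edge -> no flip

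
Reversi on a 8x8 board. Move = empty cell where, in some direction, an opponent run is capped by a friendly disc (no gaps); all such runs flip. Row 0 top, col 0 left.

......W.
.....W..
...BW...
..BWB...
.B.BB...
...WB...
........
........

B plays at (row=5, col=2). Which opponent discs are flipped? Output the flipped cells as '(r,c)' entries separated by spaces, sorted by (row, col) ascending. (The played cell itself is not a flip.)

Dir NW: first cell 'B' (not opp) -> no flip
Dir N: first cell '.' (not opp) -> no flip
Dir NE: first cell 'B' (not opp) -> no flip
Dir W: first cell '.' (not opp) -> no flip
Dir E: opp run (5,3) capped by B -> flip
Dir SW: first cell '.' (not opp) -> no flip
Dir S: first cell '.' (not opp) -> no flip
Dir SE: first cell '.' (not opp) -> no flip

Answer: (5,3)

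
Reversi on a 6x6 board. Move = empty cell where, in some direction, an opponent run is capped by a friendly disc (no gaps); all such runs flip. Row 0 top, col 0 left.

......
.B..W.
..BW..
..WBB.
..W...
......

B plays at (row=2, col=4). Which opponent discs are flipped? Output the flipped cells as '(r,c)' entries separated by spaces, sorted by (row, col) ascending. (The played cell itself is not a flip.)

Answer: (2,3)

Derivation:
Dir NW: first cell '.' (not opp) -> no flip
Dir N: opp run (1,4), next='.' -> no flip
Dir NE: first cell '.' (not opp) -> no flip
Dir W: opp run (2,3) capped by B -> flip
Dir E: first cell '.' (not opp) -> no flip
Dir SW: first cell 'B' (not opp) -> no flip
Dir S: first cell 'B' (not opp) -> no flip
Dir SE: first cell '.' (not opp) -> no flip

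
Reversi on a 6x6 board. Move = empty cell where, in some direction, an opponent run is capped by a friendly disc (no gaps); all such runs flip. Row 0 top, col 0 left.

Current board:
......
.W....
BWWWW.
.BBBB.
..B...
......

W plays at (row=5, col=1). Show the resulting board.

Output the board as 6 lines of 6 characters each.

Answer: ......
.W....
BWWWW.
.BBWB.
..W...
.W....

Derivation:
Place W at (5,1); scan 8 dirs for brackets.
Dir NW: first cell '.' (not opp) -> no flip
Dir N: first cell '.' (not opp) -> no flip
Dir NE: opp run (4,2) (3,3) capped by W -> flip
Dir W: first cell '.' (not opp) -> no flip
Dir E: first cell '.' (not opp) -> no flip
Dir SW: edge -> no flip
Dir S: edge -> no flip
Dir SE: edge -> no flip
All flips: (3,3) (4,2)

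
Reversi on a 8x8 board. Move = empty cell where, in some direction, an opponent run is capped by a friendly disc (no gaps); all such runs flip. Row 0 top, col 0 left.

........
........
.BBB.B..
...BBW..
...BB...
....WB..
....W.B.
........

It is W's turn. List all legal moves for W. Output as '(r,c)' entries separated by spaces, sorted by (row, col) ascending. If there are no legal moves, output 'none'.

Answer: (1,5) (2,4) (3,2) (4,6) (5,3) (5,6)

Derivation:
(1,0): no bracket -> illegal
(1,1): no bracket -> illegal
(1,2): no bracket -> illegal
(1,3): no bracket -> illegal
(1,4): no bracket -> illegal
(1,5): flips 1 -> legal
(1,6): no bracket -> illegal
(2,0): no bracket -> illegal
(2,4): flips 2 -> legal
(2,6): no bracket -> illegal
(3,0): no bracket -> illegal
(3,1): no bracket -> illegal
(3,2): flips 3 -> legal
(3,6): no bracket -> illegal
(4,2): no bracket -> illegal
(4,5): no bracket -> illegal
(4,6): flips 1 -> legal
(5,2): no bracket -> illegal
(5,3): flips 1 -> legal
(5,6): flips 1 -> legal
(5,7): no bracket -> illegal
(6,5): no bracket -> illegal
(6,7): no bracket -> illegal
(7,5): no bracket -> illegal
(7,6): no bracket -> illegal
(7,7): no bracket -> illegal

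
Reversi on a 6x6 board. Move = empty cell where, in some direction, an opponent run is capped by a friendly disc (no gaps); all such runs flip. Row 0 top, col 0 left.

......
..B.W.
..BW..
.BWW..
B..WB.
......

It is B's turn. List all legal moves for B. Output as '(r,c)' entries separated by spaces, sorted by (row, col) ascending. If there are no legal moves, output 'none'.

Answer: (2,4) (3,4) (4,2)

Derivation:
(0,3): no bracket -> illegal
(0,4): no bracket -> illegal
(0,5): no bracket -> illegal
(1,3): no bracket -> illegal
(1,5): no bracket -> illegal
(2,1): no bracket -> illegal
(2,4): flips 1 -> legal
(2,5): no bracket -> illegal
(3,4): flips 3 -> legal
(4,1): no bracket -> illegal
(4,2): flips 2 -> legal
(5,2): no bracket -> illegal
(5,3): no bracket -> illegal
(5,4): no bracket -> illegal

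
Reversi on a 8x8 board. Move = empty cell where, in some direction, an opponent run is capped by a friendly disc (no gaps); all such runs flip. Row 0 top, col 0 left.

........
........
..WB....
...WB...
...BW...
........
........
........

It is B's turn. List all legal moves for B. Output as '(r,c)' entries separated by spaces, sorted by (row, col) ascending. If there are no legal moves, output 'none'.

Answer: (2,1) (3,2) (4,5) (5,4)

Derivation:
(1,1): no bracket -> illegal
(1,2): no bracket -> illegal
(1,3): no bracket -> illegal
(2,1): flips 1 -> legal
(2,4): no bracket -> illegal
(3,1): no bracket -> illegal
(3,2): flips 1 -> legal
(3,5): no bracket -> illegal
(4,2): no bracket -> illegal
(4,5): flips 1 -> legal
(5,3): no bracket -> illegal
(5,4): flips 1 -> legal
(5,5): no bracket -> illegal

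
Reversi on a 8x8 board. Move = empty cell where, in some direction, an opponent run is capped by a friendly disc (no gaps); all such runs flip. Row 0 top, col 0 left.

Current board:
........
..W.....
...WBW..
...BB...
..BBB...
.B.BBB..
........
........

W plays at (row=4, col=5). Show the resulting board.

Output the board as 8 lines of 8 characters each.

Answer: ........
..W.....
...WBW..
...BW...
..BBBW..
.B.BBB..
........
........

Derivation:
Place W at (4,5); scan 8 dirs for brackets.
Dir NW: opp run (3,4) capped by W -> flip
Dir N: first cell '.' (not opp) -> no flip
Dir NE: first cell '.' (not opp) -> no flip
Dir W: opp run (4,4) (4,3) (4,2), next='.' -> no flip
Dir E: first cell '.' (not opp) -> no flip
Dir SW: opp run (5,4), next='.' -> no flip
Dir S: opp run (5,5), next='.' -> no flip
Dir SE: first cell '.' (not opp) -> no flip
All flips: (3,4)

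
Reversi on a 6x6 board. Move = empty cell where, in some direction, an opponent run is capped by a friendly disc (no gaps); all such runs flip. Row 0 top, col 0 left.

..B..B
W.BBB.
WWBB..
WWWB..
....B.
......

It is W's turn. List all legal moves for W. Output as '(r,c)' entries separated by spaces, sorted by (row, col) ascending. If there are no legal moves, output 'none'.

Answer: (0,3) (0,4) (2,4) (3,4)

Derivation:
(0,1): no bracket -> illegal
(0,3): flips 1 -> legal
(0,4): flips 2 -> legal
(1,1): no bracket -> illegal
(1,5): no bracket -> illegal
(2,4): flips 2 -> legal
(2,5): no bracket -> illegal
(3,4): flips 1 -> legal
(3,5): no bracket -> illegal
(4,2): no bracket -> illegal
(4,3): no bracket -> illegal
(4,5): no bracket -> illegal
(5,3): no bracket -> illegal
(5,4): no bracket -> illegal
(5,5): no bracket -> illegal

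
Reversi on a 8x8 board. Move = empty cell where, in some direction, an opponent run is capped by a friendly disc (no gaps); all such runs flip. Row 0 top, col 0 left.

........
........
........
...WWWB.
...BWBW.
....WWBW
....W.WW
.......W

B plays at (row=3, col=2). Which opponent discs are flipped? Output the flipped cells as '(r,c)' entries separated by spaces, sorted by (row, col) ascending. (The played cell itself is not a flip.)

Dir NW: first cell '.' (not opp) -> no flip
Dir N: first cell '.' (not opp) -> no flip
Dir NE: first cell '.' (not opp) -> no flip
Dir W: first cell '.' (not opp) -> no flip
Dir E: opp run (3,3) (3,4) (3,5) capped by B -> flip
Dir SW: first cell '.' (not opp) -> no flip
Dir S: first cell '.' (not opp) -> no flip
Dir SE: first cell 'B' (not opp) -> no flip

Answer: (3,3) (3,4) (3,5)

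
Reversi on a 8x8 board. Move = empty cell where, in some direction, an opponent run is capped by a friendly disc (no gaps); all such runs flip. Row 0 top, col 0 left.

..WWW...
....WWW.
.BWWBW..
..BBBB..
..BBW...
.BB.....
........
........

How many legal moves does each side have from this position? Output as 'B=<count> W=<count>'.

Answer: B=11 W=8

Derivation:
-- B to move --
(0,1): no bracket -> illegal
(0,5): flips 4 -> legal
(0,6): flips 1 -> legal
(0,7): flips 2 -> legal
(1,1): flips 1 -> legal
(1,2): flips 2 -> legal
(1,3): flips 1 -> legal
(1,7): no bracket -> illegal
(2,6): flips 1 -> legal
(2,7): no bracket -> illegal
(3,1): no bracket -> illegal
(3,6): no bracket -> illegal
(4,5): flips 1 -> legal
(5,3): flips 1 -> legal
(5,4): flips 1 -> legal
(5,5): flips 1 -> legal
B mobility = 11
-- W to move --
(1,0): no bracket -> illegal
(1,1): no bracket -> illegal
(1,2): no bracket -> illegal
(1,3): no bracket -> illegal
(2,0): flips 1 -> legal
(2,6): flips 1 -> legal
(3,0): no bracket -> illegal
(3,1): no bracket -> illegal
(3,6): no bracket -> illegal
(4,0): no bracket -> illegal
(4,1): flips 3 -> legal
(4,5): flips 2 -> legal
(4,6): no bracket -> illegal
(5,0): no bracket -> illegal
(5,3): flips 2 -> legal
(5,4): no bracket -> illegal
(6,0): flips 4 -> legal
(6,1): flips 3 -> legal
(6,2): flips 3 -> legal
(6,3): no bracket -> illegal
W mobility = 8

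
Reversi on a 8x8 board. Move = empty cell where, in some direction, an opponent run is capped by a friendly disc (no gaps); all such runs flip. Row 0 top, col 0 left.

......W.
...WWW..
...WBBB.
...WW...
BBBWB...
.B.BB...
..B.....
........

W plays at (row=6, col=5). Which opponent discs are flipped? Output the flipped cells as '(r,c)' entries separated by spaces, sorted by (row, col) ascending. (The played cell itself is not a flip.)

Answer: (5,4)

Derivation:
Dir NW: opp run (5,4) capped by W -> flip
Dir N: first cell '.' (not opp) -> no flip
Dir NE: first cell '.' (not opp) -> no flip
Dir W: first cell '.' (not opp) -> no flip
Dir E: first cell '.' (not opp) -> no flip
Dir SW: first cell '.' (not opp) -> no flip
Dir S: first cell '.' (not opp) -> no flip
Dir SE: first cell '.' (not opp) -> no flip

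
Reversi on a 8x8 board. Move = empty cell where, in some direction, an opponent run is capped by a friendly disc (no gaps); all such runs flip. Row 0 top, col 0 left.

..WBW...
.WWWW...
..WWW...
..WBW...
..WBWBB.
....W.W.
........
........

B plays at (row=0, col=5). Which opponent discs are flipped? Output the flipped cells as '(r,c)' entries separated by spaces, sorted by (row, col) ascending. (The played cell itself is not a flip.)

Answer: (0,4)

Derivation:
Dir NW: edge -> no flip
Dir N: edge -> no flip
Dir NE: edge -> no flip
Dir W: opp run (0,4) capped by B -> flip
Dir E: first cell '.' (not opp) -> no flip
Dir SW: opp run (1,4) (2,3) (3,2), next='.' -> no flip
Dir S: first cell '.' (not opp) -> no flip
Dir SE: first cell '.' (not opp) -> no flip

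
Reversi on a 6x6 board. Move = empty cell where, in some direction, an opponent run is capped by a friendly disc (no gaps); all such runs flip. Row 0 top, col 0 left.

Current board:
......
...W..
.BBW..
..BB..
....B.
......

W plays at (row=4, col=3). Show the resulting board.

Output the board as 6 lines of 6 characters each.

Answer: ......
...W..
.BBW..
..BW..
...WB.
......

Derivation:
Place W at (4,3); scan 8 dirs for brackets.
Dir NW: opp run (3,2) (2,1), next='.' -> no flip
Dir N: opp run (3,3) capped by W -> flip
Dir NE: first cell '.' (not opp) -> no flip
Dir W: first cell '.' (not opp) -> no flip
Dir E: opp run (4,4), next='.' -> no flip
Dir SW: first cell '.' (not opp) -> no flip
Dir S: first cell '.' (not opp) -> no flip
Dir SE: first cell '.' (not opp) -> no flip
All flips: (3,3)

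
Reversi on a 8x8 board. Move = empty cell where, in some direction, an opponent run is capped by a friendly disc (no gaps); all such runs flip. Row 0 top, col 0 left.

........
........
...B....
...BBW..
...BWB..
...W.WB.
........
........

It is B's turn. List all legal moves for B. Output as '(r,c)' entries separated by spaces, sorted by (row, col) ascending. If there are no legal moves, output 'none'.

Answer: (2,5) (3,6) (5,4) (6,3) (6,5) (6,6)

Derivation:
(2,4): no bracket -> illegal
(2,5): flips 1 -> legal
(2,6): no bracket -> illegal
(3,6): flips 1 -> legal
(4,2): no bracket -> illegal
(4,6): no bracket -> illegal
(5,2): no bracket -> illegal
(5,4): flips 2 -> legal
(6,2): no bracket -> illegal
(6,3): flips 1 -> legal
(6,4): no bracket -> illegal
(6,5): flips 1 -> legal
(6,6): flips 2 -> legal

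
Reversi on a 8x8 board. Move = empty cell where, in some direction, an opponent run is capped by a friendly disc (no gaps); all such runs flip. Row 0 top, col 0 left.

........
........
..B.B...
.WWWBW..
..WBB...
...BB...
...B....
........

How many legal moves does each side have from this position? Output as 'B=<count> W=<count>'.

Answer: B=11 W=10

Derivation:
-- B to move --
(2,0): flips 2 -> legal
(2,1): flips 1 -> legal
(2,3): flips 1 -> legal
(2,5): no bracket -> illegal
(2,6): flips 1 -> legal
(3,0): flips 3 -> legal
(3,6): flips 1 -> legal
(4,0): flips 1 -> legal
(4,1): flips 1 -> legal
(4,5): no bracket -> illegal
(4,6): flips 1 -> legal
(5,1): flips 2 -> legal
(5,2): flips 2 -> legal
B mobility = 11
-- W to move --
(1,1): flips 1 -> legal
(1,2): flips 1 -> legal
(1,3): flips 2 -> legal
(1,4): no bracket -> illegal
(1,5): flips 1 -> legal
(2,1): no bracket -> illegal
(2,3): no bracket -> illegal
(2,5): no bracket -> illegal
(4,5): flips 2 -> legal
(5,2): no bracket -> illegal
(5,5): flips 1 -> legal
(6,2): flips 2 -> legal
(6,4): flips 1 -> legal
(6,5): flips 2 -> legal
(7,2): no bracket -> illegal
(7,3): flips 3 -> legal
(7,4): no bracket -> illegal
W mobility = 10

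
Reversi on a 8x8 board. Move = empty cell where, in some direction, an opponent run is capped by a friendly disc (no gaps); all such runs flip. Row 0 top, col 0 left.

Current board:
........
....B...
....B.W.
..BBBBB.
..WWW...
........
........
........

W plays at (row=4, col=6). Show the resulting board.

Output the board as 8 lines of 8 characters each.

Answer: ........
....B...
....B.W.
..BBBBW.
..WWW.W.
........
........
........

Derivation:
Place W at (4,6); scan 8 dirs for brackets.
Dir NW: opp run (3,5) (2,4), next='.' -> no flip
Dir N: opp run (3,6) capped by W -> flip
Dir NE: first cell '.' (not opp) -> no flip
Dir W: first cell '.' (not opp) -> no flip
Dir E: first cell '.' (not opp) -> no flip
Dir SW: first cell '.' (not opp) -> no flip
Dir S: first cell '.' (not opp) -> no flip
Dir SE: first cell '.' (not opp) -> no flip
All flips: (3,6)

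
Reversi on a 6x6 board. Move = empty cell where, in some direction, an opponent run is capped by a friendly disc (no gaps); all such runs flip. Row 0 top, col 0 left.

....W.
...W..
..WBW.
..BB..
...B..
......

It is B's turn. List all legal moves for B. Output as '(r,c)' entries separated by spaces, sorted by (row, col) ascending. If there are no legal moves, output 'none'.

(0,2): no bracket -> illegal
(0,3): flips 1 -> legal
(0,5): no bracket -> illegal
(1,1): flips 1 -> legal
(1,2): flips 1 -> legal
(1,4): no bracket -> illegal
(1,5): flips 1 -> legal
(2,1): flips 1 -> legal
(2,5): flips 1 -> legal
(3,1): no bracket -> illegal
(3,4): no bracket -> illegal
(3,5): no bracket -> illegal

Answer: (0,3) (1,1) (1,2) (1,5) (2,1) (2,5)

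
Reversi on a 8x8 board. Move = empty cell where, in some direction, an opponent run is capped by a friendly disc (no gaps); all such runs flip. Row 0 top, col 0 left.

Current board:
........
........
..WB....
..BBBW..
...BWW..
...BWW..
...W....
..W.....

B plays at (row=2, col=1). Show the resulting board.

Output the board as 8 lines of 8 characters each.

Place B at (2,1); scan 8 dirs for brackets.
Dir NW: first cell '.' (not opp) -> no flip
Dir N: first cell '.' (not opp) -> no flip
Dir NE: first cell '.' (not opp) -> no flip
Dir W: first cell '.' (not opp) -> no flip
Dir E: opp run (2,2) capped by B -> flip
Dir SW: first cell '.' (not opp) -> no flip
Dir S: first cell '.' (not opp) -> no flip
Dir SE: first cell 'B' (not opp) -> no flip
All flips: (2,2)

Answer: ........
........
.BBB....
..BBBW..
...BWW..
...BWW..
...W....
..W.....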